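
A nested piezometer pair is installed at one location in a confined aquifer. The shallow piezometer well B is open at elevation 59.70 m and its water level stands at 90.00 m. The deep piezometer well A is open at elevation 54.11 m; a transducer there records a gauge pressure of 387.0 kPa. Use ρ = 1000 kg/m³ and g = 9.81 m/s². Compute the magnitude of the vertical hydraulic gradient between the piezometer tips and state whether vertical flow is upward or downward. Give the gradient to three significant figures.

Total head at well B: h = 90.00 m (water level in the standpipe).
Pressure head at well A: ψ = P/(ρg) = 387.0×1000 / (1000 × 9.81) = 39.45 m.
Total head at well A: h = z + ψ = 54.11 + 39.45 = 93.56 m.
Δh = h(well B) − h(well A) = 90.00 − 93.56 = -3.56 m.
Vertical separation Δz = 59.70 − 54.11 = 5.59 m.
|i_v| = |Δh| / Δz = 3.56 / 5.59 = 0.637.
Head is higher in the deep piezometer, so vertical flow is upward (discharge condition).

|i_v| ≈ 0.637; vertical flow is upward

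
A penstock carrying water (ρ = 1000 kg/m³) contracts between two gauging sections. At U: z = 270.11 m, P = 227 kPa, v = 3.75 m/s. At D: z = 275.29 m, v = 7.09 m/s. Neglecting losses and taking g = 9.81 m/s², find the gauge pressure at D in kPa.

Pressure head at U: ψ₁ = P₁/(ρg) = 227×1000 / (1000 × 9.81) = 23.14 m.
Velocity heads: v₁²/2g = 3.75²/19.62 = 0.717 m; v₂²/2g = 7.09²/19.62 = 2.562 m.
Total head H = z₁ + ψ₁ + v₁²/2g = 270.11 + 23.14 + 0.717 = 293.97 m.
ψ₂ = H − z₂ − v₂²/2g = 293.97 − 275.29 − 2.562 = 16.12 m.
P₂ = ρgψ₂ = 1000 × 9.81 × 16.12 ≈ 158 kPa.

P₂ ≈ 158 kPa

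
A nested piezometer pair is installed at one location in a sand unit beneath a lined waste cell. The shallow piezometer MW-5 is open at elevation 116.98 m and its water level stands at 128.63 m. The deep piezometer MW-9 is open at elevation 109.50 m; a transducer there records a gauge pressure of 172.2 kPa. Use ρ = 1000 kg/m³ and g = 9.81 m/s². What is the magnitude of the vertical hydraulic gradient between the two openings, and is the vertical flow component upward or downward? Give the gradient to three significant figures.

|i_v| ≈ 0.211; vertical flow is downward

Total head at MW-5: h = 128.63 m (water level in the standpipe).
Pressure head at MW-9: ψ = P/(ρg) = 172.2×1000 / (1000 × 9.81) = 17.55 m.
Total head at MW-9: h = z + ψ = 109.50 + 17.55 = 127.05 m.
Δh = h(MW-5) − h(MW-9) = 128.63 − 127.05 = 1.58 m.
Vertical separation Δz = 116.98 − 109.50 = 7.48 m.
|i_v| = |Δh| / Δz = 1.58 / 7.48 = 0.211.
Head is higher in the shallow piezometer, so vertical flow is downward (recharge condition).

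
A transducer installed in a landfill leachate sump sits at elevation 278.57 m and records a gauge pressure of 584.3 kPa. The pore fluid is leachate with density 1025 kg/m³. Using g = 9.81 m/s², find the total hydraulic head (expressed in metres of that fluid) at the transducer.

h ≈ 336.68 m

ψ = P/(ρg) = 584.3×1000 / (1025 × 9.81) = 58.11 m.
h = z + ψ = 278.57 + 58.11 = 336.68 m.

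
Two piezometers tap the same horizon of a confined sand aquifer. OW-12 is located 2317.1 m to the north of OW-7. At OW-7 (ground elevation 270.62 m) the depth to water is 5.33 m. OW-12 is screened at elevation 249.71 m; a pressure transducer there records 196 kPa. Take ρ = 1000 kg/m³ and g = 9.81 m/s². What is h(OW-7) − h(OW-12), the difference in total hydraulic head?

Δh ≈ -4.40 m

Total head at OW-7: h = 270.62 − 5.33 = 265.29 m.
Pressure head at OW-12: ψ = P/(ρg) = 196×1000 / (1000 × 9.81) = 19.98 m.
Total head at OW-12: h = z + ψ = 249.71 + 19.98 = 269.69 m.
Head difference: h(OW-7) − h(OW-12) = 265.29 − 269.69 = -4.40 m.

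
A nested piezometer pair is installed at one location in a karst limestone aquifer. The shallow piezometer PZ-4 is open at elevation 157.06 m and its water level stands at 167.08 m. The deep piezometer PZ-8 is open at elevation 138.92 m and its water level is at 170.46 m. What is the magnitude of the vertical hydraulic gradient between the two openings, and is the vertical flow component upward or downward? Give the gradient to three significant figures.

Total head at PZ-4: h = 167.08 m (water level in the standpipe).
Total head at PZ-8: h = 170.46 m.
Δh = h(PZ-4) − h(PZ-8) = 167.08 − 170.46 = -3.38 m.
Vertical separation Δz = 157.06 − 138.92 = 18.14 m.
|i_v| = |Δh| / Δz = 3.38 / 18.14 = 0.186.
Head is higher in the deep piezometer, so vertical flow is upward (discharge condition).

|i_v| ≈ 0.186; vertical flow is upward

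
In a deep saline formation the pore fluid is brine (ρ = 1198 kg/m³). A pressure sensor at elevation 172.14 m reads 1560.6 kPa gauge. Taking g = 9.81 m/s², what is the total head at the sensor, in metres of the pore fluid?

h ≈ 304.93 m

ψ = P/(ρg) = 1560.6×1000 / (1198 × 9.81) = 132.79 m.
h = z + ψ = 172.14 + 132.79 = 304.93 m.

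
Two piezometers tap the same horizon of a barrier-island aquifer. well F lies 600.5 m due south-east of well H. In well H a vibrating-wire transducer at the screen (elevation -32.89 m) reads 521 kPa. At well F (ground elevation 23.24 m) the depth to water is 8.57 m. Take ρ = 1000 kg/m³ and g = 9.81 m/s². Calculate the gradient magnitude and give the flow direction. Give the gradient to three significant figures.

Pressure head at well H: ψ = P/(ρg) = 521×1000 / (1000 × 9.81) = 53.11 m.
Total head at well H: h = z + ψ = -32.89 + 53.11 = 20.22 m.
Total head at well F: h = 23.24 − 8.57 = 14.67 m.
Head difference: h(well H) − h(well F) = 20.22 − 14.67 = 5.55 m.
Hydraulic gradient: i = |Δh| / L = 5.55 / 600.5 = 0.00924.
Flow is from higher to lower head: from well H toward well F, i.e. toward the south-east.

i ≈ 0.00924; groundwater flows toward the south-east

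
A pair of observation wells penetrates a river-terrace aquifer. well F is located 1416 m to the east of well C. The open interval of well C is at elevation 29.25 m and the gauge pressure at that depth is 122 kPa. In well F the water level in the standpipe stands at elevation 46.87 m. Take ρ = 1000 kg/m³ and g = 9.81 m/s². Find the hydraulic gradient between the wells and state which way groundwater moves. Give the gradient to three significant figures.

i ≈ 0.00366; groundwater flows toward the west

Pressure head at well C: ψ = P/(ρg) = 122×1000 / (1000 × 9.81) = 12.44 m.
Total head at well C: h = z + ψ = 29.25 + 12.44 = 41.69 m.
Total head at well F: h = 46.87 m (water level in the piezometer is the total head).
Head difference: h(well C) − h(well F) = 41.69 − 46.87 = -5.18 m.
Hydraulic gradient: i = |Δh| / L = 5.18 / 1416 = 0.00366.
Flow is from higher to lower head: from well F toward well C, i.e. toward the west.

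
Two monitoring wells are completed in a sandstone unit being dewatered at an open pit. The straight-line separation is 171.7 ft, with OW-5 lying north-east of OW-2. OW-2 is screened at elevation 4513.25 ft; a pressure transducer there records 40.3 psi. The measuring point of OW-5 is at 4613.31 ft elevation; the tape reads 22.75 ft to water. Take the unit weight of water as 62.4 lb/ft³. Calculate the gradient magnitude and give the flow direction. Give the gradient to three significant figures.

i ≈ 0.0914; groundwater flows toward the north-east

Pressure head at OW-2: ψ = 144·P/γ = 144 × 40.3 / 62.4 = 93.00 ft.
Total head at OW-2: h = z + ψ = 4513.25 + 93.00 = 4606.25 ft.
Total head at OW-5: h = 4613.31 − 22.75 = 4590.56 ft.
Head difference: h(OW-2) − h(OW-5) = 4606.25 − 4590.56 = 15.69 ft.
Hydraulic gradient: i = |Δh| / L = 15.69 / 171.7 = 0.0914.
Flow is from higher to lower head: from OW-2 toward OW-5, i.e. toward the north-east.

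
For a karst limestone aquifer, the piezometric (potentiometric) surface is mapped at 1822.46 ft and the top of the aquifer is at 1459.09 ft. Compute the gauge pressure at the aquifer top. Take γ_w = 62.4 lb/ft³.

Pressure head at the aquifer top: ψ = h − z = 1822.46 − 1459.09 = 363.37 ft.
P = γψ/144 = 62.4 × 363.37 / 144 = 157 psi.

P ≈ 157 psi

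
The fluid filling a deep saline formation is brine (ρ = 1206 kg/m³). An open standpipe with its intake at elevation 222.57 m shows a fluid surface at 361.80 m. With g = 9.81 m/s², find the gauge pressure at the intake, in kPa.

P ≈ 1650 kPa

Pressure head ψ = h − z = 361.80 − 222.57 = 139.23 m.
P = ρgψ = 1206 × 9.81 × 139.23 = 1647211 Pa ≈ 1650 kPa.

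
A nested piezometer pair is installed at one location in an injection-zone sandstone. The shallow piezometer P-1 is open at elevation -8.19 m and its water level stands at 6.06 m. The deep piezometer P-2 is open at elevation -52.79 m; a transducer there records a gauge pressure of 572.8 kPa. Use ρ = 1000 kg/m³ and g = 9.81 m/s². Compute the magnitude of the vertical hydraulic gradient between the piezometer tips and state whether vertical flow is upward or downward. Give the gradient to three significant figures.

Total head at P-1: h = 6.06 m (water level in the standpipe).
Pressure head at P-2: ψ = P/(ρg) = 572.8×1000 / (1000 × 9.81) = 58.39 m.
Total head at P-2: h = z + ψ = -52.79 + 58.39 = 5.60 m.
Δh = h(P-1) − h(P-2) = 6.06 − 5.60 = 0.46 m.
Vertical separation Δz = -8.19 − (-52.79) = 44.60 m.
|i_v| = |Δh| / Δz = 0.46 / 44.60 = 0.0103.
Head is higher in the shallow piezometer, so vertical flow is downward (recharge condition).

|i_v| ≈ 0.0103; vertical flow is downward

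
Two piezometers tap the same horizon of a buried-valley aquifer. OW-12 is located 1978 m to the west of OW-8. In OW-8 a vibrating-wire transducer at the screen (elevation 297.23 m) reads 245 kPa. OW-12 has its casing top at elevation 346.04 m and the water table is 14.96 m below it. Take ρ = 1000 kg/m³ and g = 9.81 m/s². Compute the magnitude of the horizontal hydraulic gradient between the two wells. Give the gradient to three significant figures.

i ≈ 0.00449

Pressure head at OW-8: ψ = P/(ρg) = 245×1000 / (1000 × 9.81) = 24.97 m.
Total head at OW-8: h = z + ψ = 297.23 + 24.97 = 322.20 m.
Total head at OW-12: h = 346.04 − 14.96 = 331.08 m.
Head difference: h(OW-8) − h(OW-12) = 322.20 − 331.08 = -8.88 m.
Hydraulic gradient: i = |Δh| / L = 8.88 / 1978 = 0.00449.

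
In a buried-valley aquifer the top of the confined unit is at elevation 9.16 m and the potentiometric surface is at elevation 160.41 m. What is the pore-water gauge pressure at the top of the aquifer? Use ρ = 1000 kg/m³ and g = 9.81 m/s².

Pressure head at the aquifer top: ψ = h − z = 160.41 − 9.16 = 151.25 m.
P = ρgψ = 1000 × 9.81 × 151.25 = 1483762 Pa ≈ 1480 kPa.

P ≈ 1480 kPa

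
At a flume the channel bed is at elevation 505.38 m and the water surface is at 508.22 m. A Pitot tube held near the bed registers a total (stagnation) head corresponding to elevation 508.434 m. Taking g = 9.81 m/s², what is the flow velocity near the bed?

Near the bed, under hydrostatic conditions, the piezometric head (z + ψ) equals the free-surface elevation, 508.22 m.
Velocity head = total − piezometric = 508.434 − 508.22 = 0.214 m.
v = √(2g·h_v) = √(2 × 9.81 × 0.214) = 2.05 m/s.

v ≈ 2.05 m/s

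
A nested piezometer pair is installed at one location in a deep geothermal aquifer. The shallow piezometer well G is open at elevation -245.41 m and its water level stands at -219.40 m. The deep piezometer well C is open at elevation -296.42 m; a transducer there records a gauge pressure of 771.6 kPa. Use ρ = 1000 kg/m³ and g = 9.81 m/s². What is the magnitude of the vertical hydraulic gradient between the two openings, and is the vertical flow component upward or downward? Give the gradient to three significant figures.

|i_v| ≈ 0.0320; vertical flow is upward

Total head at well G: h = -219.40 m (water level in the standpipe).
Pressure head at well C: ψ = P/(ρg) = 771.6×1000 / (1000 × 9.81) = 78.65 m.
Total head at well C: h = z + ψ = -296.42 + 78.65 = -217.77 m.
Δh = h(well G) − h(well C) = -219.40 − (-217.77) = -1.63 m.
Vertical separation Δz = -245.41 − (-296.42) = 51.01 m.
|i_v| = |Δh| / Δz = 1.63 / 51.01 = 0.0320.
Head is higher in the deep piezometer, so vertical flow is upward (discharge condition).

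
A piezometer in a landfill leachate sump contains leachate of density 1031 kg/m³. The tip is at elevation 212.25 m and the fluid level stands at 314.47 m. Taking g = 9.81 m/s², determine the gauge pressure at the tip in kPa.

P ≈ 1030 kPa

Pressure head ψ = h − z = 314.47 − 212.25 = 102.22 m.
P = ρgψ = 1031 × 9.81 × 102.22 = 1033864 Pa ≈ 1030 kPa.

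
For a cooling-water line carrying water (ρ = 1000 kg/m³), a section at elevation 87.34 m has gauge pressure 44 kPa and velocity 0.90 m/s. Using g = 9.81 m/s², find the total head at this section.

Pressure head ψ = P/(ρg) = 44×1000 / (1000 × 9.81) = 4.49 m.
Velocity head = v²/(2g) = 0.90² / (2 × 9.81) = 0.041 m.
h = z + ψ + v²/(2g) = 87.34 + 4.49 + 0.041 = 91.87 m.

h ≈ 91.87 m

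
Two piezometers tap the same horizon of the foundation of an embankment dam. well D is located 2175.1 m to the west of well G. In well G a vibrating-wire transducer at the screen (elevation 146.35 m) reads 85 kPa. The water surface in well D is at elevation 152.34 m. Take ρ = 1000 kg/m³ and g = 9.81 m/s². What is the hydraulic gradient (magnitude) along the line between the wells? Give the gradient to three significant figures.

Pressure head at well G: ψ = P/(ρg) = 85×1000 / (1000 × 9.81) = 8.66 m.
Total head at well G: h = z + ψ = 146.35 + 8.66 = 155.01 m.
Total head at well D: h = 152.34 m (water level in the piezometer is the total head).
Head difference: h(well G) − h(well D) = 155.01 − 152.34 = 2.67 m.
Hydraulic gradient: i = |Δh| / L = 2.67 / 2175.1 = 0.00123.

i ≈ 0.00123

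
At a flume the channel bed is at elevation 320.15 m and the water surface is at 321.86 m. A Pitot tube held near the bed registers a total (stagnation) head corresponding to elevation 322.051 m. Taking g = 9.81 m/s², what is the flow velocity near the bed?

v ≈ 1.94 m/s

Near the bed, under hydrostatic conditions, the piezometric head (z + ψ) equals the free-surface elevation, 321.86 m.
Velocity head = total − piezometric = 322.051 − 321.86 = 0.191 m.
v = √(2g·h_v) = √(2 × 9.81 × 0.191) = 1.94 m/s.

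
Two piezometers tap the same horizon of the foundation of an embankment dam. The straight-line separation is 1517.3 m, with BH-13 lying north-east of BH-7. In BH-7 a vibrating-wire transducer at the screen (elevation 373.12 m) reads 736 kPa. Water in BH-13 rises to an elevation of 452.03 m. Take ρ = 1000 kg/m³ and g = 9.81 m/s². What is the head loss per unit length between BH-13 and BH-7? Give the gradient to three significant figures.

Pressure head at BH-7: ψ = P/(ρg) = 736×1000 / (1000 × 9.81) = 75.03 m.
Total head at BH-7: h = z + ψ = 373.12 + 75.03 = 448.15 m.
Total head at BH-13: h = 452.03 m (water level in the piezometer is the total head).
Head difference: h(BH-7) − h(BH-13) = 448.15 − 452.03 = -3.88 m.
Hydraulic gradient: i = |Δh| / L = 3.88 / 1517.3 = 0.00256.

i ≈ 0.00256 m/m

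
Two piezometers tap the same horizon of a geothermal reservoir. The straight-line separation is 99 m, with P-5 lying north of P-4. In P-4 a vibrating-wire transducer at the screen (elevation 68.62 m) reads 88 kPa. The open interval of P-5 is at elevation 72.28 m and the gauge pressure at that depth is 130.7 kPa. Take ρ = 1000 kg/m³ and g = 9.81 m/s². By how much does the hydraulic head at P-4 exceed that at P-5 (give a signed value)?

Δh ≈ -8.01 m

Pressure head at P-4: ψ = P/(ρg) = 88×1000 / (1000 × 9.81) = 8.97 m.
Total head at P-4: h = z + ψ = 68.62 + 8.97 = 77.59 m.
Pressure head at P-5: ψ = P/(ρg) = 130.7×1000 / (1000 × 9.81) = 13.32 m.
Total head at P-5: h = z + ψ = 72.28 + 13.32 = 85.60 m.
Head difference: h(P-4) − h(P-5) = 77.59 − 85.60 = -8.01 m.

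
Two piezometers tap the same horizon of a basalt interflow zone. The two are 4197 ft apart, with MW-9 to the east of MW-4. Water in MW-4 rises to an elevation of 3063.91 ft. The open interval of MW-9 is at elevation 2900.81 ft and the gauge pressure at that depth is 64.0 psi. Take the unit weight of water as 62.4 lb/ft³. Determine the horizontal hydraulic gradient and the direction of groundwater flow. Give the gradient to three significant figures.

i ≈ 0.00367; groundwater flows toward the east

Total head at MW-4: h = 3063.91 ft (water level in the piezometer is the total head).
Pressure head at MW-9: ψ = 144·P/γ = 144 × 64.0 / 62.4 = 147.69 ft.
Total head at MW-9: h = z + ψ = 2900.81 + 147.69 = 3048.50 ft.
Head difference: h(MW-4) − h(MW-9) = 3063.91 − 3048.50 = 15.41 ft.
Hydraulic gradient: i = |Δh| / L = 15.41 / 4197 = 0.00367.
Flow is from higher to lower head: from MW-4 toward MW-9, i.e. toward the east.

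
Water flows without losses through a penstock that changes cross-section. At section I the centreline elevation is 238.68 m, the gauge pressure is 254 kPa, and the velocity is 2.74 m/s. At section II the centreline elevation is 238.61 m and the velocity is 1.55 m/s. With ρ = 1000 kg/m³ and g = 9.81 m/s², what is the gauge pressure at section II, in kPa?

P₂ ≈ 257 kPa

Pressure head at I: ψ₁ = P₁/(ρg) = 254×1000 / (1000 × 9.81) = 25.89 m.
Velocity heads: v₁²/2g = 2.74²/19.62 = 0.383 m; v₂²/2g = 1.55²/19.62 = 0.122 m.
Total head H = z₁ + ψ₁ + v₁²/2g = 238.68 + 25.89 + 0.383 = 264.95 m.
ψ₂ = H − z₂ − v₂²/2g = 264.95 − 238.61 − 0.122 = 26.22 m.
P₂ = ρgψ₂ = 1000 × 9.81 × 26.22 ≈ 257 kPa.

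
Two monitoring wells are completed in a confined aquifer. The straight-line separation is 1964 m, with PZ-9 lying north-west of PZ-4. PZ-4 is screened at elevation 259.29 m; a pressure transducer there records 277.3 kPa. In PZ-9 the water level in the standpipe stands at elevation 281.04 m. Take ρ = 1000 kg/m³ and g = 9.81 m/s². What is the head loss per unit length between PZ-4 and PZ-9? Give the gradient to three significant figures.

Pressure head at PZ-4: ψ = P/(ρg) = 277.3×1000 / (1000 × 9.81) = 28.27 m.
Total head at PZ-4: h = z + ψ = 259.29 + 28.27 = 287.56 m.
Total head at PZ-9: h = 281.04 m (water level in the piezometer is the total head).
Head difference: h(PZ-4) − h(PZ-9) = 287.56 − 281.04 = 6.52 m.
Hydraulic gradient: i = |Δh| / L = 6.52 / 1964 = 0.00332.

i ≈ 0.00332 m/m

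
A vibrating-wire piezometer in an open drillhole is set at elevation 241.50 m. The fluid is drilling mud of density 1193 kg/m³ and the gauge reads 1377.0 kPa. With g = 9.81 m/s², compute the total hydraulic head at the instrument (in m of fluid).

ψ = P/(ρg) = 1377.0×1000 / (1193 × 9.81) = 117.66 m.
h = z + ψ = 241.50 + 117.66 = 359.16 m.

h ≈ 359.16 m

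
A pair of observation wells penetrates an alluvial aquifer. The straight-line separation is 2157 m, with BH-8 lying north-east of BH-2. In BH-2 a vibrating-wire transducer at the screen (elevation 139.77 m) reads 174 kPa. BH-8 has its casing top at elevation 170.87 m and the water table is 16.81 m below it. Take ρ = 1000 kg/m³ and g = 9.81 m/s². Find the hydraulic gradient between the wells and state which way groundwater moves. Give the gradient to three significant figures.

i ≈ 0.00160; groundwater flows toward the north-east

Pressure head at BH-2: ψ = P/(ρg) = 174×1000 / (1000 × 9.81) = 17.74 m.
Total head at BH-2: h = z + ψ = 139.77 + 17.74 = 157.51 m.
Total head at BH-8: h = 170.87 − 16.81 = 154.06 m.
Head difference: h(BH-2) − h(BH-8) = 157.51 − 154.06 = 3.45 m.
Hydraulic gradient: i = |Δh| / L = 3.45 / 2157 = 0.00160.
Flow is from higher to lower head: from BH-2 toward BH-8, i.e. toward the north-east.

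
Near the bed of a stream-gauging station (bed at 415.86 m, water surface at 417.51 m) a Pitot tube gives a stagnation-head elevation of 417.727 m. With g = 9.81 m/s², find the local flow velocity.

Near the bed, under hydrostatic conditions, the piezometric head (z + ψ) equals the free-surface elevation, 417.51 m.
Velocity head = total − piezometric = 417.727 − 417.51 = 0.217 m.
v = √(2g·h_v) = √(2 × 9.81 × 0.217) = 2.06 m/s.

v ≈ 2.06 m/s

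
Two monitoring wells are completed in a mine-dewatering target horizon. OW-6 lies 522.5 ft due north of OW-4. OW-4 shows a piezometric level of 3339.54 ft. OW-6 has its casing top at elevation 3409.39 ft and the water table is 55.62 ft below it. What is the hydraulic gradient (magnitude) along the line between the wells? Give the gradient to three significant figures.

Total head at OW-4: h = 3339.54 ft (water level in the piezometer is the total head).
Total head at OW-6: h = 3409.39 − 55.62 = 3353.77 ft.
Head difference: h(OW-4) − h(OW-6) = 3339.54 − 3353.77 = -14.23 ft.
Hydraulic gradient: i = |Δh| / L = 14.23 / 522.5 = 0.0272.

i ≈ 0.0272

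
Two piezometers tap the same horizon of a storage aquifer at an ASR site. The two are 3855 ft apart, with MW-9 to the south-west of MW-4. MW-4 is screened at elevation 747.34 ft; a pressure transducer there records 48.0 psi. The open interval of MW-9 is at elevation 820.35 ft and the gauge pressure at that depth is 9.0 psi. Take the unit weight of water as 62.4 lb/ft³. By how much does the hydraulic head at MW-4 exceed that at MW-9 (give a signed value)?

Pressure head at MW-4: ψ = 144·P/γ = 144 × 48.0 / 62.4 = 110.77 ft.
Total head at MW-4: h = z + ψ = 747.34 + 110.77 = 858.11 ft.
Pressure head at MW-9: ψ = 144·P/γ = 144 × 9.0 / 62.4 = 20.77 ft.
Total head at MW-9: h = z + ψ = 820.35 + 20.77 = 841.12 ft.
Head difference: h(MW-4) − h(MW-9) = 858.11 − 841.12 = 16.99 ft.

Δh ≈ 16.99 ft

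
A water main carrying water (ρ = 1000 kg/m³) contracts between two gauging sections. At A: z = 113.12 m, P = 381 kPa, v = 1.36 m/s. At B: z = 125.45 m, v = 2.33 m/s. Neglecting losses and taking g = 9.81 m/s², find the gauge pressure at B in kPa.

Pressure head at A: ψ₁ = P₁/(ρg) = 381×1000 / (1000 × 9.81) = 38.84 m.
Velocity heads: v₁²/2g = 1.36²/19.62 = 0.094 m; v₂²/2g = 2.33²/19.62 = 0.277 m.
Total head H = z₁ + ψ₁ + v₁²/2g = 113.12 + 38.84 + 0.094 = 152.05 m.
ψ₂ = H − z₂ − v₂²/2g = 152.05 − 125.45 − 0.277 = 26.32 m.
P₂ = ρgψ₂ = 1000 × 9.81 × 26.32 ≈ 258 kPa.

P₂ ≈ 258 kPa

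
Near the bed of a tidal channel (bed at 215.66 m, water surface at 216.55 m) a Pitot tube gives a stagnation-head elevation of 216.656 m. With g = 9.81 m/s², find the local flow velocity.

v ≈ 1.44 m/s

Near the bed, under hydrostatic conditions, the piezometric head (z + ψ) equals the free-surface elevation, 216.55 m.
Velocity head = total − piezometric = 216.656 − 216.55 = 0.106 m.
v = √(2g·h_v) = √(2 × 9.81 × 0.106) = 1.44 m/s.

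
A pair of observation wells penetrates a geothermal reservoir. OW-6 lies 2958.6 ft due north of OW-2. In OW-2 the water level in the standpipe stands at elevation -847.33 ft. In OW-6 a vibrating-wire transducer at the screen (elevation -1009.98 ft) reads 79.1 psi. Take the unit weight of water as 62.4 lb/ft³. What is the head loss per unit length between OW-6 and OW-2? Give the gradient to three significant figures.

i ≈ 0.00672 ft/ft

Total head at OW-2: h = -847.33 ft (water level in the piezometer is the total head).
Pressure head at OW-6: ψ = 144·P/γ = 144 × 79.1 / 62.4 = 182.54 ft.
Total head at OW-6: h = z + ψ = -1009.98 + 182.54 = -827.44 ft.
Head difference: h(OW-2) − h(OW-6) = -847.33 − (-827.44) = -19.89 ft.
Hydraulic gradient: i = |Δh| / L = 19.89 / 2958.6 = 0.00672.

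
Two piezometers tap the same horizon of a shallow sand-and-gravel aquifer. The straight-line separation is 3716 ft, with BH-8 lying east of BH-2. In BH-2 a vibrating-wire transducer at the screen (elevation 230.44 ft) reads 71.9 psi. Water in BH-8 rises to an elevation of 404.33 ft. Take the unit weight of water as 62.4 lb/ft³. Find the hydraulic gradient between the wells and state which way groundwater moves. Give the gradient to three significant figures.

Pressure head at BH-2: ψ = 144·P/γ = 144 × 71.9 / 62.4 = 165.92 ft.
Total head at BH-2: h = z + ψ = 230.44 + 165.92 = 396.36 ft.
Total head at BH-8: h = 404.33 ft (water level in the piezometer is the total head).
Head difference: h(BH-2) − h(BH-8) = 396.36 − 404.33 = -7.97 ft.
Hydraulic gradient: i = |Δh| / L = 7.97 / 3716 = 0.00214.
Flow is from higher to lower head: from BH-8 toward BH-2, i.e. toward the west.

i ≈ 0.00214; groundwater flows toward the west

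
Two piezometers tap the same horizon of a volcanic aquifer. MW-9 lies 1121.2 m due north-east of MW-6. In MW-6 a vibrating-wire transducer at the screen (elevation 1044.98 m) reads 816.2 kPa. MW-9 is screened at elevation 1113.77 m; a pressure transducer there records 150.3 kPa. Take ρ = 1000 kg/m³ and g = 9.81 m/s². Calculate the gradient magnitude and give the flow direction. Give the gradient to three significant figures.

Pressure head at MW-6: ψ = P/(ρg) = 816.2×1000 / (1000 × 9.81) = 83.20 m.
Total head at MW-6: h = z + ψ = 1044.98 + 83.20 = 1128.18 m.
Pressure head at MW-9: ψ = P/(ρg) = 150.3×1000 / (1000 × 9.81) = 15.32 m.
Total head at MW-9: h = z + ψ = 1113.77 + 15.32 = 1129.09 m.
Head difference: h(MW-6) − h(MW-9) = 1128.18 − 1129.09 = -0.91 m.
Hydraulic gradient: i = |Δh| / L = 0.91 / 1121.2 = 0.000812.
Flow is from higher to lower head: from MW-9 toward MW-6, i.e. toward the south-west.

i ≈ 0.000812; groundwater flows toward the south-west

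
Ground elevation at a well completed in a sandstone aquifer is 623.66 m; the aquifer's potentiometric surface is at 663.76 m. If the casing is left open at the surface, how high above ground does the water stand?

≈ 40.10 m above ground

Water rises to the potentiometric surface, so the rise above ground = 663.76 − 623.66 = 40.10 m.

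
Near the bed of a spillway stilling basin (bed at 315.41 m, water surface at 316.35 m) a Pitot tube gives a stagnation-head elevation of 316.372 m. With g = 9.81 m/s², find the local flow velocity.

Near the bed, under hydrostatic conditions, the piezometric head (z + ψ) equals the free-surface elevation, 316.35 m.
Velocity head = total − piezometric = 316.372 − 316.35 = 0.022 m.
v = √(2g·h_v) = √(2 × 9.81 × 0.022) = 0.657 m/s.

v ≈ 0.657 m/s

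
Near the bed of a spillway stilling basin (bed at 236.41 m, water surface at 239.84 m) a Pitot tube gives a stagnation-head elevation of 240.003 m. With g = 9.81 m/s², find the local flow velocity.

v ≈ 1.79 m/s

Near the bed, under hydrostatic conditions, the piezometric head (z + ψ) equals the free-surface elevation, 239.84 m.
Velocity head = total − piezometric = 240.003 − 239.84 = 0.163 m.
v = √(2g·h_v) = √(2 × 9.81 × 0.163) = 1.79 m/s.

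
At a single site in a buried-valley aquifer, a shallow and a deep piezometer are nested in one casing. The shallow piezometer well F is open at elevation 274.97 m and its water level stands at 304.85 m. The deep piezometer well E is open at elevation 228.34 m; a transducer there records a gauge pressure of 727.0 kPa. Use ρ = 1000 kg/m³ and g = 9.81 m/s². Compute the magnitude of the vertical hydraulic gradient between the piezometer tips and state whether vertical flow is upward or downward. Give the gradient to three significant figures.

Total head at well F: h = 304.85 m (water level in the standpipe).
Pressure head at well E: ψ = P/(ρg) = 727.0×1000 / (1000 × 9.81) = 74.11 m.
Total head at well E: h = z + ψ = 228.34 + 74.11 = 302.45 m.
Δh = h(well F) − h(well E) = 304.85 − 302.45 = 2.40 m.
Vertical separation Δz = 274.97 − 228.34 = 46.63 m.
|i_v| = |Δh| / Δz = 2.40 / 46.63 = 0.0515.
Head is higher in the shallow piezometer, so vertical flow is downward (recharge condition).

|i_v| ≈ 0.0515; vertical flow is downward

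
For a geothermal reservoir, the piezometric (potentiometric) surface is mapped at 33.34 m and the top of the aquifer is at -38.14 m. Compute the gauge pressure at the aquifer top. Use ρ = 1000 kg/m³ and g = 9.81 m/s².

Pressure head at the aquifer top: ψ = h − z = 33.34 − (-38.14) = 71.48 m.
P = ρgψ = 1000 × 9.81 × 71.48 = 701219 Pa ≈ 701 kPa.

P ≈ 701 kPa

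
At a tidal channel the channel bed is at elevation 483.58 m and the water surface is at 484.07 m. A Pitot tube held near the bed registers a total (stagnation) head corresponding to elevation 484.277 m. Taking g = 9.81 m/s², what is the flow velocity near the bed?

v ≈ 2.02 m/s

Near the bed, under hydrostatic conditions, the piezometric head (z + ψ) equals the free-surface elevation, 484.07 m.
Velocity head = total − piezometric = 484.277 − 484.07 = 0.207 m.
v = √(2g·h_v) = √(2 × 9.81 × 0.207) = 2.02 m/s.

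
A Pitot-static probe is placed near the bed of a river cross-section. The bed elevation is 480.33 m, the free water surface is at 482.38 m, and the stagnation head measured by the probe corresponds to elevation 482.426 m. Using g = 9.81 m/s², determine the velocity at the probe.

v ≈ 0.950 m/s

Near the bed, under hydrostatic conditions, the piezometric head (z + ψ) equals the free-surface elevation, 482.38 m.
Velocity head = total − piezometric = 482.426 − 482.38 = 0.046 m.
v = √(2g·h_v) = √(2 × 9.81 × 0.046) = 0.950 m/s.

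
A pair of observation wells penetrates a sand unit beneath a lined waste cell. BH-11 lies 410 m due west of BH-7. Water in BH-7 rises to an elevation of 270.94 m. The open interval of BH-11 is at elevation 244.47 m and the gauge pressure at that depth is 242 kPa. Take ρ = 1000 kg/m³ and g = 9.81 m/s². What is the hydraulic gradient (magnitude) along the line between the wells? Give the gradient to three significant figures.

i ≈ 0.00439

Total head at BH-7: h = 270.94 m (water level in the piezometer is the total head).
Pressure head at BH-11: ψ = P/(ρg) = 242×1000 / (1000 × 9.81) = 24.67 m.
Total head at BH-11: h = z + ψ = 244.47 + 24.67 = 269.14 m.
Head difference: h(BH-7) − h(BH-11) = 270.94 − 269.14 = 1.80 m.
Hydraulic gradient: i = |Δh| / L = 1.80 / 410 = 0.00439.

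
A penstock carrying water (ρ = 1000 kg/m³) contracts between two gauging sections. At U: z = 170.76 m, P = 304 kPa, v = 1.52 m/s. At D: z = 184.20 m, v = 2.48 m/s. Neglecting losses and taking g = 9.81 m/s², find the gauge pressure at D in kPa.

Pressure head at U: ψ₁ = P₁/(ρg) = 304×1000 / (1000 × 9.81) = 30.99 m.
Velocity heads: v₁²/2g = 1.52²/19.62 = 0.118 m; v₂²/2g = 2.48²/19.62 = 0.313 m.
Total head H = z₁ + ψ₁ + v₁²/2g = 170.76 + 30.99 + 0.118 = 201.87 m.
ψ₂ = H − z₂ − v₂²/2g = 201.87 − 184.20 − 0.313 = 17.36 m.
P₂ = ρgψ₂ = 1000 × 9.81 × 17.36 ≈ 170 kPa.

P₂ ≈ 170 kPa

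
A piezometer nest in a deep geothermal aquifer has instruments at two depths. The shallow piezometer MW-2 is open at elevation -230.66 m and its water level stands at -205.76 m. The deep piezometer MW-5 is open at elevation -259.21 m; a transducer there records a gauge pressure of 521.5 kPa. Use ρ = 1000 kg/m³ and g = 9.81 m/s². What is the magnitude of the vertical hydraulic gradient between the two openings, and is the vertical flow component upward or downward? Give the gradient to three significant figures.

|i_v| ≈ 0.0102; vertical flow is downward

Total head at MW-2: h = -205.76 m (water level in the standpipe).
Pressure head at MW-5: ψ = P/(ρg) = 521.5×1000 / (1000 × 9.81) = 53.16 m.
Total head at MW-5: h = z + ψ = -259.21 + 53.16 = -206.05 m.
Δh = h(MW-2) − h(MW-5) = -205.76 − (-206.05) = 0.29 m.
Vertical separation Δz = -230.66 − (-259.21) = 28.55 m.
|i_v| = |Δh| / Δz = 0.29 / 28.55 = 0.0102.
Head is higher in the shallow piezometer, so vertical flow is downward (recharge condition).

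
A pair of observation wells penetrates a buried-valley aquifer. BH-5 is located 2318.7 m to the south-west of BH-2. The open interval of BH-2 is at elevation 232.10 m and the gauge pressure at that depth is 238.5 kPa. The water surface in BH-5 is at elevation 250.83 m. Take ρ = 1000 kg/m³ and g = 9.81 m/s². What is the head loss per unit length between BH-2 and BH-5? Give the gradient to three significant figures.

i ≈ 0.00241 m/m

Pressure head at BH-2: ψ = P/(ρg) = 238.5×1000 / (1000 × 9.81) = 24.31 m.
Total head at BH-2: h = z + ψ = 232.10 + 24.31 = 256.41 m.
Total head at BH-5: h = 250.83 m (water level in the piezometer is the total head).
Head difference: h(BH-2) − h(BH-5) = 256.41 − 250.83 = 5.58 m.
Hydraulic gradient: i = |Δh| / L = 5.58 / 2318.7 = 0.00241.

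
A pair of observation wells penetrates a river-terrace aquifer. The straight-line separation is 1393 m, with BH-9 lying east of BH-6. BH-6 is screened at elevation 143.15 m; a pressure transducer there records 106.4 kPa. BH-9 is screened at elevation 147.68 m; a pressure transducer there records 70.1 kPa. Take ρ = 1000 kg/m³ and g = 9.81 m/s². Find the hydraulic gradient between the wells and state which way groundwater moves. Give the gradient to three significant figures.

Pressure head at BH-6: ψ = P/(ρg) = 106.4×1000 / (1000 × 9.81) = 10.85 m.
Total head at BH-6: h = z + ψ = 143.15 + 10.85 = 154.00 m.
Pressure head at BH-9: ψ = P/(ρg) = 70.1×1000 / (1000 × 9.81) = 7.15 m.
Total head at BH-9: h = z + ψ = 147.68 + 7.15 = 154.83 m.
Head difference: h(BH-6) − h(BH-9) = 154.00 − 154.83 = -0.83 m.
Hydraulic gradient: i = |Δh| / L = 0.83 / 1393 = 0.000596.
Flow is from higher to lower head: from BH-9 toward BH-6, i.e. toward the west.

i ≈ 0.000596; groundwater flows toward the west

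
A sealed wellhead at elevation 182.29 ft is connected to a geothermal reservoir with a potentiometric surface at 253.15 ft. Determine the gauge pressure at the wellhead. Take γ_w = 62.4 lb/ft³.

P ≈ 30.7 psi

Head above the cap: Δh = 253.15 − 182.29 = 70.86 ft.
P = γΔh/144 = 62.4 × 70.86 / 144 = 30.7 psi.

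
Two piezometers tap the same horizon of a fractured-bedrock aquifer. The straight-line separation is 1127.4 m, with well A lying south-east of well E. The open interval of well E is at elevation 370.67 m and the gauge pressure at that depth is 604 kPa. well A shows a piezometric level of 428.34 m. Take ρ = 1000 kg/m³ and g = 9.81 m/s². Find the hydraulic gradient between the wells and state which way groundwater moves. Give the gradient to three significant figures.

i ≈ 0.00346; groundwater flows toward the south-east

Pressure head at well E: ψ = P/(ρg) = 604×1000 / (1000 × 9.81) = 61.57 m.
Total head at well E: h = z + ψ = 370.67 + 61.57 = 432.24 m.
Total head at well A: h = 428.34 m (water level in the piezometer is the total head).
Head difference: h(well E) − h(well A) = 432.24 − 428.34 = 3.90 m.
Hydraulic gradient: i = |Δh| / L = 3.90 / 1127.4 = 0.00346.
Flow is from higher to lower head: from well E toward well A, i.e. toward the south-east.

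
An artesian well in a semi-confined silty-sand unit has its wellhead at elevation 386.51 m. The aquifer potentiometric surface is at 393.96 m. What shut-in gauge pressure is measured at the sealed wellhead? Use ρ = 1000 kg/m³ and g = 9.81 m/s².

Head above the cap: Δh = 393.96 − 386.51 = 7.45 m.
P = ρgΔh = 1000 × 9.81 × 7.45 = 73084 Pa ≈ 73.1 kPa.

P ≈ 73.1 kPa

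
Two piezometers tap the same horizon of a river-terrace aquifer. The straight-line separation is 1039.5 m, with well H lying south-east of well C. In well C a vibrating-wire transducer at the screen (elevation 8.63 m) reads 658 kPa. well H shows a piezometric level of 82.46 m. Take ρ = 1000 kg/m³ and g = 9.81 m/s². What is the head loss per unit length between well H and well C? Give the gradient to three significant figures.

Pressure head at well C: ψ = P/(ρg) = 658×1000 / (1000 × 9.81) = 67.07 m.
Total head at well C: h = z + ψ = 8.63 + 67.07 = 75.70 m.
Total head at well H: h = 82.46 m (water level in the piezometer is the total head).
Head difference: h(well C) − h(well H) = 75.70 − 82.46 = -6.76 m.
Hydraulic gradient: i = |Δh| / L = 6.76 / 1039.5 = 0.00650.

i ≈ 0.00650 m/m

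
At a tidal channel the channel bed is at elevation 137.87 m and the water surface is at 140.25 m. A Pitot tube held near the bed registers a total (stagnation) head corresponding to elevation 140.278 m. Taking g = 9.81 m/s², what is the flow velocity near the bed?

Near the bed, under hydrostatic conditions, the piezometric head (z + ψ) equals the free-surface elevation, 140.25 m.
Velocity head = total − piezometric = 140.278 − 140.25 = 0.028 m.
v = √(2g·h_v) = √(2 × 9.81 × 0.028) = 0.741 m/s.

v ≈ 0.741 m/s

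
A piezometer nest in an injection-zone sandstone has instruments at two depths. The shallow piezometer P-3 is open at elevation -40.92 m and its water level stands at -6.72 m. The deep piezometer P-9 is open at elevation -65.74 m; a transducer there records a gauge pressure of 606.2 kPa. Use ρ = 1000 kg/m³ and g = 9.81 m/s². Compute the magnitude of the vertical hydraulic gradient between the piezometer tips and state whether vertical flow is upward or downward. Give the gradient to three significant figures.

|i_v| ≈ 0.112; vertical flow is upward

Total head at P-3: h = -6.72 m (water level in the standpipe).
Pressure head at P-9: ψ = P/(ρg) = 606.2×1000 / (1000 × 9.81) = 61.79 m.
Total head at P-9: h = z + ψ = -65.74 + 61.79 = -3.95 m.
Δh = h(P-3) − h(P-9) = -6.72 − (-3.95) = -2.77 m.
Vertical separation Δz = -40.92 − (-65.74) = 24.82 m.
|i_v| = |Δh| / Δz = 2.77 / 24.82 = 0.112.
Head is higher in the deep piezometer, so vertical flow is upward (discharge condition).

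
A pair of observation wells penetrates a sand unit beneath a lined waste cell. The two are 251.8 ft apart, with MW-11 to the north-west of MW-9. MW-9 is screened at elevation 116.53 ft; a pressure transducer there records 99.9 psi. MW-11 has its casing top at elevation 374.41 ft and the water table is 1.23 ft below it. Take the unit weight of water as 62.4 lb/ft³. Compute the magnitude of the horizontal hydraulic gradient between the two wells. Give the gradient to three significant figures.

Pressure head at MW-9: ψ = 144·P/γ = 144 × 99.9 / 62.4 = 230.54 ft.
Total head at MW-9: h = z + ψ = 116.53 + 230.54 = 347.07 ft.
Total head at MW-11: h = 374.41 − 1.23 = 373.18 ft.
Head difference: h(MW-9) − h(MW-11) = 347.07 − 373.18 = -26.11 ft.
Hydraulic gradient: i = |Δh| / L = 26.11 / 251.8 = 0.104.

i ≈ 0.104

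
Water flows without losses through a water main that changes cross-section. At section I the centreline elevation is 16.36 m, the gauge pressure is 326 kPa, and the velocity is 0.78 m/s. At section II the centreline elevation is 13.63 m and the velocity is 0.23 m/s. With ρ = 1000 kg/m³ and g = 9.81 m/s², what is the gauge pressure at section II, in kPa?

Pressure head at I: ψ₁ = P₁/(ρg) = 326×1000 / (1000 × 9.81) = 33.23 m.
Velocity heads: v₁²/2g = 0.78²/19.62 = 0.031 m; v₂²/2g = 0.23²/19.62 = 0.003 m.
Total head H = z₁ + ψ₁ + v₁²/2g = 16.36 + 33.23 + 0.031 = 49.62 m.
ψ₂ = H − z₂ − v₂²/2g = 49.62 − 13.63 − 0.003 = 35.99 m.
P₂ = ρgψ₂ = 1000 × 9.81 × 35.99 ≈ 353 kPa.

P₂ ≈ 353 kPa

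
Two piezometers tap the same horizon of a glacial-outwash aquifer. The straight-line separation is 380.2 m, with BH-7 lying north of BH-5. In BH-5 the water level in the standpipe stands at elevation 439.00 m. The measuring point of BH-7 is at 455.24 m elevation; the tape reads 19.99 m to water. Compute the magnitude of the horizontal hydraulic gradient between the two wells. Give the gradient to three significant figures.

i ≈ 0.00986

Total head at BH-5: h = 439.00 m (water level in the piezometer is the total head).
Total head at BH-7: h = 455.24 − 19.99 = 435.25 m.
Head difference: h(BH-5) − h(BH-7) = 439.00 − 435.25 = 3.75 m.
Hydraulic gradient: i = |Δh| / L = 3.75 / 380.2 = 0.00986.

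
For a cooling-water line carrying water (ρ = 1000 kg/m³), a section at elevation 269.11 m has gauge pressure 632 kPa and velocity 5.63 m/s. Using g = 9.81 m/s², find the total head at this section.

Pressure head ψ = P/(ρg) = 632×1000 / (1000 × 9.81) = 64.42 m.
Velocity head = v²/(2g) = 5.63² / (2 × 9.81) = 1.616 m.
h = z + ψ + v²/(2g) = 269.11 + 64.42 + 1.616 = 335.15 m.

h ≈ 335.15 m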